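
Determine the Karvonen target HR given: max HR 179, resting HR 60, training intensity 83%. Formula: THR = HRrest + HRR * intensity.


HRR = HRmax - HRrest = 179 - 60 = 119
THR = 60 + 119 * 0.83
= 158.77 bpm

158.77 bpm


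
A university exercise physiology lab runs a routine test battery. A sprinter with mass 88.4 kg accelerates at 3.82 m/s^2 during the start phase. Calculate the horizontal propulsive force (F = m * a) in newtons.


F = m * a
= 88.4 * 3.82
= 337.69 N

337.69 N


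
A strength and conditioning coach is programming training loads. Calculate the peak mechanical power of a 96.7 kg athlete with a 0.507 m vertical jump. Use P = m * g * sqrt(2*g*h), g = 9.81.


First, sqrt(2gh) = sqrt(2 * 9.81 * 0.507)
= sqrt(9.94734) = 3.15394 m/s
Power = 96.7 * 9.81 * 3.15394 = 2991.91 W

2991.91 W


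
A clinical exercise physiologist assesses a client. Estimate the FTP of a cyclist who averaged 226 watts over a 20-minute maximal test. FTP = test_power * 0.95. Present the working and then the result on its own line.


FTP = 226 * 0.95 = 214.7 W

214.7 W


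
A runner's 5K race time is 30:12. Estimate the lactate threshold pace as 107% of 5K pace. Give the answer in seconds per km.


Total race time = 30*60 + 12 = 1812 seconds
5K pace = 1812 / 5 = 362.4 sec/km
LT pace = 362.4 * 1.07 = 387.77 sec/km

387.77 s/km


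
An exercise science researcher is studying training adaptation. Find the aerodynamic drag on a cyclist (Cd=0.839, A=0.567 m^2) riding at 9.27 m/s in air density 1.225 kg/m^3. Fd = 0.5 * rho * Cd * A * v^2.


Fd = 0.5 * 1.225 * 0.839 * 0.567 * 9.27^2
= 0.5 * 1.225 * 0.839 * 0.567 * 85.9329
= 25.039 N

25.039 N


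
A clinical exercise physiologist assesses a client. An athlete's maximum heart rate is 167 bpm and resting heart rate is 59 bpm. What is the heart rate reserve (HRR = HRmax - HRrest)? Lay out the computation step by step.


HRR = HRmax - HRrest
= 167 - 59
= 108 bpm

108 bpm


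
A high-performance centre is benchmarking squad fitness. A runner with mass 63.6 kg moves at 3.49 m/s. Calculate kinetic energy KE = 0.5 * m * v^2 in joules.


v^2 = 3.49^2 = 12.1801
KE = 0.5 * 63.6 * 12.1801
= 387.33 J

387.33 J


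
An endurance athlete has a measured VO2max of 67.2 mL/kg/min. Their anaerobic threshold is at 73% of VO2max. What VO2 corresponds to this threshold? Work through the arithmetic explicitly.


Anaerobic threshold VO2 = VO2max * 73%
= 67.2 * 0.73
= 49.06 mL/kg/min

49.06 mL/kg/min


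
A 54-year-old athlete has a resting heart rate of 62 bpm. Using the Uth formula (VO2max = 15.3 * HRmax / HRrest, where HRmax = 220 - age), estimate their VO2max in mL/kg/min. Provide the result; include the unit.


HRmax = 220 - 54 = 166 bpm
Ratio = HRmax / HRrest = 166 / 62 = 2.6774
VO2max = 15.3 * 2.6774 = 40.96 mL/kg/min

40.96 mL/kg/min


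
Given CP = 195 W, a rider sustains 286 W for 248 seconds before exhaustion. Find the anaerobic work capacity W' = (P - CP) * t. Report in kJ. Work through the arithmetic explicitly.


Excess power = 286 - 195 = 91 W
Work above CP = 91 * 248 = 22568 J
W' = 22.568 kJ

22.568 kJ


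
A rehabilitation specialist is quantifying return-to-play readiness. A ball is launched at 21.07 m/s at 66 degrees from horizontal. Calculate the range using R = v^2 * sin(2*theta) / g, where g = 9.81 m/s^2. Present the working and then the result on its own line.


sin(2 * 66) = sin(132) = 0.743145
v^2 = 21.07^2 = 443.9449
R = 443.9449 * 0.743145 / 9.81
= 33.631 m

33.631 m


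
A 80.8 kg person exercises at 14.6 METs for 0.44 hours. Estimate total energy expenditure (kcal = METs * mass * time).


Energy = METs * mass(kg) * time(h)
= 14.6 * 80.8 * 0.44
= 519.06 kcal

519.06 kcal


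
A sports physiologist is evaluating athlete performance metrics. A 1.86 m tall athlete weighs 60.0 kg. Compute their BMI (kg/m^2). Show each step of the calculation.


height^2 = 3.4596 m^2
BMI = 60.0 / 3.4596 = 17.34 kg/m^2

17.34 kg/m^2


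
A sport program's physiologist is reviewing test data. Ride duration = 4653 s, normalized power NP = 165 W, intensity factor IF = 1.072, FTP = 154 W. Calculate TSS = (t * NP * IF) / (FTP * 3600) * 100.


Numerator = 4653 * 165 * 1.072 = 823022.64
Denominator = 154 * 3600 = 554400
TSS = 823022.64 / 554400 * 100
= 148.45

148.45 TSS


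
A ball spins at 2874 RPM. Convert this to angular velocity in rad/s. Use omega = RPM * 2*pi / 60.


omega = 2874 * 2 * pi / 60
= 2874 * 6.28318531 / 60
= 18057.875 / 60
= 300.965 rad/s

300.965 rad/s


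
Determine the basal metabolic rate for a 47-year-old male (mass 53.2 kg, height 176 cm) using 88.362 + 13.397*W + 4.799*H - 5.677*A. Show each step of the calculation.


BMR = 88.362 + 13.397*53.2 + 4.799*176 - 5.677*47
= 1378.89 kcal/day

1378.89 kcal/day


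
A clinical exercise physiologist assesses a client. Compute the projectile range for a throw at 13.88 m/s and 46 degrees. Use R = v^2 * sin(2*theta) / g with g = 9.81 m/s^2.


Two times the angle = 92 degrees
sin(92) = 0.999391
R = 192.6544 * 0.999391 / 9.81 = 19.627 m

19.627 m


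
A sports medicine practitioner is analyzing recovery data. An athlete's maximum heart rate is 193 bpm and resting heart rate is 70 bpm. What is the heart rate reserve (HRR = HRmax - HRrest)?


HRR = HRmax - HRrest
= 193 - 70
= 123 bpm

123 bpm


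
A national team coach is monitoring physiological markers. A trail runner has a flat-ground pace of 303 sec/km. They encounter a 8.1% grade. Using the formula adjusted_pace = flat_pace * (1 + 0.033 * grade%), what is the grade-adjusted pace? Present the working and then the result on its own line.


Grade factor = 1 + 0.033 * 8.1 = 1.2673
Adjusted = 303 * 1.2673 = 383.99 sec/km

383.99 s/km


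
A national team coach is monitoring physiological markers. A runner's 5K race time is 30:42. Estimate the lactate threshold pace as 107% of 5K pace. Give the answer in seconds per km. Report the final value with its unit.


Total race time = 30*60 + 42 = 1842 seconds
5K pace = 1842 / 5 = 368.4 sec/km
LT pace = 368.4 * 1.07 = 394.19 sec/km

394.19 s/km


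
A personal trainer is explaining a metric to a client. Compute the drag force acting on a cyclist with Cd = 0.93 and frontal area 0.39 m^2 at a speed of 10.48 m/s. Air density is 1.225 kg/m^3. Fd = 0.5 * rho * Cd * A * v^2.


Step 1: v^2 = 109.8304
Step 2: Fd = 0.5 * 1.225 * 0.93 * 0.39 * 109.8304
= 24.399 N

24.399 N


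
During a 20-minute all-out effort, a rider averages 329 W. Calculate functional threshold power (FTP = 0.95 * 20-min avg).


FTP = 0.95 * 329
= 312.55 W

312.55 W


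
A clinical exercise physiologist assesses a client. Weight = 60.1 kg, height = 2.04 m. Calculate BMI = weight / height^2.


height^2 = 2.04^2 = 4.1616
BMI = 60.1 / 4.1616 = 14.44 kg/m^2

14.44 kg/m^2


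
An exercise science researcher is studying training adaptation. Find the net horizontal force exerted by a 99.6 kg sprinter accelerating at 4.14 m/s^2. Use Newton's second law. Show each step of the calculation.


Newton's second law: F = m * a
F = 99.6 * 4.14 = 412.34 N

412.34 N


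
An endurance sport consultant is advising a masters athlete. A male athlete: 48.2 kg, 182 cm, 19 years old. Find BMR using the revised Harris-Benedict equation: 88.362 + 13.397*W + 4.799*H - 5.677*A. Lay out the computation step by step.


Intercept = 88.362
Weight contribution = 13.397 * 48.2 = 645.7354
Height contribution = 4.799 * 182 = 873.418
Age contribution = 5.677 * 19 = 107.863
BMR = 88.362 + 645.7354 + 873.418 - 107.863
= 1499.65 kcal/day

1499.65 kcal/day


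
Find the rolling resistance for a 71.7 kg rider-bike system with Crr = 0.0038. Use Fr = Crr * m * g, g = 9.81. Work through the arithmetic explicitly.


m * g = 71.7 * 9.81 = 703.377 N
Fr = 0.0038 * 703.377 = 2.673 N

2.673 N


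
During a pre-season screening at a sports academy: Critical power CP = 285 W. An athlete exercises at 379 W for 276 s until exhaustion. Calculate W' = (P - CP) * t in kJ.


P - CP = 379 - 285 = 94 W
W' = 94 * 276 = 25944 J
= 25944 / 1000 = 25.944 kJ

25.944 kJ


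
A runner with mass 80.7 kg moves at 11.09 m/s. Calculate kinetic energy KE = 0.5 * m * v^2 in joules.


v^2 = 11.09^2 = 122.9881
KE = 0.5 * 80.7 * 122.9881
= 4962.57 J

4962.57 J


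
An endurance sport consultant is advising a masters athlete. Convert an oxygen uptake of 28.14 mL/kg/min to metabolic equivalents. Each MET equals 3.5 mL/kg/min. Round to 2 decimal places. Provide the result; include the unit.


One MET = 3.5 mL/kg/min
Number of METs = 28.14 / 3.5
= 8.04 METs

8.04 METs


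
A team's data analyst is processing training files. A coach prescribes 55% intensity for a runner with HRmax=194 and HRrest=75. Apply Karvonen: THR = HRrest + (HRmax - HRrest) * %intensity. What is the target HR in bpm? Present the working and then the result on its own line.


Heart rate reserve = 194 - 75 = 119
Intensity fraction = 55 / 100 = 0.55
THR = 75 + 119 * 0.55 = 140.45 bpm

140.45 bpm


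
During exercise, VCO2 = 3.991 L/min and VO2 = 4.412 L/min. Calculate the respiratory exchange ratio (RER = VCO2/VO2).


RER = VCO2 / VO2
= 3.991 / 4.412
= 0.9046

0.9046


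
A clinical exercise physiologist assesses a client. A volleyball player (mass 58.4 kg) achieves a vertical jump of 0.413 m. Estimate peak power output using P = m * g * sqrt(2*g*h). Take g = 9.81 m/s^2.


2 * g * h = 2 * 9.81 * 0.413 = 8.10306
sqrt(8.10306) = 2.846587 m/s
P = 58.4 * 9.81 * 2.846587 = 1630.82 W

1630.82 W


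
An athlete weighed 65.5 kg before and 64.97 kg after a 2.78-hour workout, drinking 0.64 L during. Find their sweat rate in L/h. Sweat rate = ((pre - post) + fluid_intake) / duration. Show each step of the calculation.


Body mass change = 0.53 kg
Total sweat loss = 0.53 + 0.64 = 1.17 L
Rate = 1.17 / 2.78 = 0.421 L/h

0.421 L/h


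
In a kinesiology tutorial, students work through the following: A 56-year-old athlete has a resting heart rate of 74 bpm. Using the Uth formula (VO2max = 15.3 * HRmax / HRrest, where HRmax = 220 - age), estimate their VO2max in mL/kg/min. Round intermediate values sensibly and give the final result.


HRmax = 220 - 56 = 164 bpm
Ratio = HRmax / HRrest = 164 / 74 = 2.2162
VO2max = 15.3 * 2.2162 = 33.91 mL/kg/min

33.91 mL/kg/min


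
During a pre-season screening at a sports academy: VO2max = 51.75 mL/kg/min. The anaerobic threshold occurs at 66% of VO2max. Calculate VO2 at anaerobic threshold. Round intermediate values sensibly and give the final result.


AT fraction = 66 / 100 = 0.66
AT VO2 = 51.75 * 0.66
= 34.16 mL/kg/min

34.16 mL/kg/min


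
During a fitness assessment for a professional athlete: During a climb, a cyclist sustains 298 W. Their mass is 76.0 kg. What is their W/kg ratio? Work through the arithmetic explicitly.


Power-to-weight = 298 W / 76.0 kg
= 3.921 W/kg

3.921 W/kg


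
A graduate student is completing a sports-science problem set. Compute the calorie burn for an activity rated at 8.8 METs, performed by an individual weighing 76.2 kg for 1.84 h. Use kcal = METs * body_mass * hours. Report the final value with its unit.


Product of METs and mass = 8.8 * 76.2 = 670.56
Total kcal = 670.56 * 1.84 = 1233.83 kcal

1233.83 kcal


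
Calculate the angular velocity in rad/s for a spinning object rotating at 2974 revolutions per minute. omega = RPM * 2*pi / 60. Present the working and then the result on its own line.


omega = RPM * 2*pi / 60
= 2974 * 6.28318531 / 60
= 311.437 rad/s

311.437 rad/s


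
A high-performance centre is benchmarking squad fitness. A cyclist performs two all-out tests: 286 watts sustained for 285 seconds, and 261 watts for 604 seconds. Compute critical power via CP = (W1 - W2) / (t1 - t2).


W1 = P1 * t1 = 286 * 285 = 81510 J
W2 = P2 * t2 = 261 * 604 = 157644 J
CP = (81510 - 157644) / (285 - 604)
= 238.66 W

238.66 W


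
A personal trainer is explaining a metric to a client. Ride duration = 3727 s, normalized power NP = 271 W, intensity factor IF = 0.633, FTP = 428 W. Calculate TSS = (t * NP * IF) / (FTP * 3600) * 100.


Numerator = 3727 * 271 * 0.633 = 639340.761
Denominator = 428 * 3600 = 1540800
TSS = 639340.761 / 1540800 * 100
= 41.49

41.49 TSS


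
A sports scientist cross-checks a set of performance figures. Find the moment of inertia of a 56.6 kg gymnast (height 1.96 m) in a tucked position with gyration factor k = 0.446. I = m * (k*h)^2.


Radius of gyration = 0.446 * 1.96 = 0.87416 m
I = 56.6 * 0.87416^2
= 56.6 * 0.764156
= 43.251 kg*m^2

43.251 kg*m^2


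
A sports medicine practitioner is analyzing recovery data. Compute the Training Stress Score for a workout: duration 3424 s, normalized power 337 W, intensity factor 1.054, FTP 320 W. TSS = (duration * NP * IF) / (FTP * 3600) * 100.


Product = 3424 * 337 * 1.054 = 1216197.952
Base = 320 * 3600 = 1152000
TSS = 1216197.952 / 1152000 * 100 = 105.57

105.57 TSS


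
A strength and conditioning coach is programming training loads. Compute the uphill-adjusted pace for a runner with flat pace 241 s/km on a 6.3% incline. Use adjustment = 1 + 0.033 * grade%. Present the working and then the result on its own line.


Adjustment factor = 1 + 0.033 * 6.3 = 1.2079
Grade-adjusted pace = 241 * 1.2079 = 291.1 s/km

291.1 s/km


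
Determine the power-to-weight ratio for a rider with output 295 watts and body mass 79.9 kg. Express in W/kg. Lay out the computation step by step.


P/W = 295 / 79.9 = 3.692 W/kg

3.692 W/kg


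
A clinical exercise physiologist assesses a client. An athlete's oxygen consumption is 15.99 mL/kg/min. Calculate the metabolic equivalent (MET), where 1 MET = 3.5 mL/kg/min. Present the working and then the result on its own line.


MET = VO2 / 3.5
= 15.99 / 3.5
= 4.57 METs

4.57 METs


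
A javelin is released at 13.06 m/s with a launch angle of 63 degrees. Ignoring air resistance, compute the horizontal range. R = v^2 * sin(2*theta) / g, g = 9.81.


Launch speed squared = 170.5636
sin(2 * 63 deg) = 0.809017
Range = 170.5636 * 0.809017 / 9.81
= 14.066 m

14.066 m


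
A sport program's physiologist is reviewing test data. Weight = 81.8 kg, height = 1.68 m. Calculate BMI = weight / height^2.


height^2 = 1.68^2 = 2.8224
BMI = 81.8 / 2.8224 = 28.98 kg/m^2

28.98 kg/m^2


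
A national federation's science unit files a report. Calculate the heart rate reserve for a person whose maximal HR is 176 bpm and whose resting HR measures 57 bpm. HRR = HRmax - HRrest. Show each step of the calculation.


HRmax = 176 bpm
HRrest = 57 bpm
HRR = 176 - 57 = 119 bpm

119 bpm


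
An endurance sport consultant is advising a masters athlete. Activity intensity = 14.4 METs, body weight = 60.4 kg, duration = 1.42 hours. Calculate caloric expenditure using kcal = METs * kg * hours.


kcal = 14.4 * 60.4 * 1.42
= 869.76 * 1.42
= 1235.06 kcal

1235.06 kcal


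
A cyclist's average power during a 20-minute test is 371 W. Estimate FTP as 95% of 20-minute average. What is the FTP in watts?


FTP = 20-min power * 0.95
= 371 * 0.95
= 352.45 W

352.45 W


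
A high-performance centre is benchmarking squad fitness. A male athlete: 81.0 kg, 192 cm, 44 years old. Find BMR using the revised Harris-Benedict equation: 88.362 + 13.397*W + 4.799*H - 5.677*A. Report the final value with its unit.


Intercept = 88.362
Weight contribution = 13.397 * 81.0 = 1085.157
Height contribution = 4.799 * 192 = 921.408
Age contribution = 5.677 * 44 = 249.788
BMR = 88.362 + 1085.157 + 921.408 - 249.788
= 1845.14 kcal/day

1845.14 kcal/day


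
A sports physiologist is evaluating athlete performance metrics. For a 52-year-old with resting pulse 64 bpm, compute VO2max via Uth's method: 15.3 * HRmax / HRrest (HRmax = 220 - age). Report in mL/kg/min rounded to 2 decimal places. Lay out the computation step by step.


Step 1: HRmax = 220 - 52 = 168 bpm
Step 2: Ratio = 168 / 64 = 2.625
Step 3: VO2max = 15.3 * 2.625 = 40.16 mL/kg/min

40.16 mL/kg/min


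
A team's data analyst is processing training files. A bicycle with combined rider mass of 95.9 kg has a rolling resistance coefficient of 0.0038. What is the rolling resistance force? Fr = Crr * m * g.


Fr = 0.0038 * 95.9 * 9.81
= 0.36442 * 9.81
= 3.575 N

3.575 N


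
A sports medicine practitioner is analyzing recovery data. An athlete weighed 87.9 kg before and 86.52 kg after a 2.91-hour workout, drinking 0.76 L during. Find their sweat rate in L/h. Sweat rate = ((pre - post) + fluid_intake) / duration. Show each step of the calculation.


Body mass change = 1.38 kg
Total sweat loss = 1.38 + 0.76 = 2.14 L
Rate = 2.14 / 2.91 = 0.735 L/h

0.735 L/h


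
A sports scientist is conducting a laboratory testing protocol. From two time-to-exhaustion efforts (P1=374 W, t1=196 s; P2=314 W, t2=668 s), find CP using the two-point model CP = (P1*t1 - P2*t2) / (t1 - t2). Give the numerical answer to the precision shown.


Work in trial 1 = 73304 J
Work in trial 2 = 209752 J
Delta work = -136448 J
Delta time = -472 s
CP = -136448 / -472 = 289.08 W

289.08 W


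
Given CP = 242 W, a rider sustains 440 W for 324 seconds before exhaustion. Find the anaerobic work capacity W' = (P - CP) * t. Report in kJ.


Excess power = 440 - 242 = 198 W
Work above CP = 198 * 324 = 64152 J
W' = 64.152 kJ

64.152 kJ


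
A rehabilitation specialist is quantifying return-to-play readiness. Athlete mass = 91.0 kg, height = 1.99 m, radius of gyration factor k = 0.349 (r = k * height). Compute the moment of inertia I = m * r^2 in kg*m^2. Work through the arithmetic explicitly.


r = k * height = 0.349 * 1.99 = 0.69451 m
r^2 = 0.69451^2 = 0.482344
I = 91.0 * 0.482344 = 43.893 kg*m^2

43.893 kg*m^2


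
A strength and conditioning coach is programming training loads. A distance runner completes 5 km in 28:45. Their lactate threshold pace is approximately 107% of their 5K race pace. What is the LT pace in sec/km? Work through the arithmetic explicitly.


Convert to seconds: 28 min 45 s = 1725 s
Pace per km = 1725 / 5 = 345.0 s/km
LT pace = 345.0 * 1.07 = 369.15 s/km

369.15 s/km


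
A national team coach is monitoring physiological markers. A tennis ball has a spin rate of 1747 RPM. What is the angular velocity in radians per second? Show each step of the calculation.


Convert RPM to rad/s: multiply by 2*pi and divide by 60
omega = 1747 * 2 * pi / 60
= 182.945 rad/s

182.945 rad/s


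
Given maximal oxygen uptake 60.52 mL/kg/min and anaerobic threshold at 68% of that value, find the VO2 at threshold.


Percentage as decimal = 0.68
VO2 at AT = 60.52 * 0.68 = 41.15 mL/kg/min

41.15 mL/kg/min


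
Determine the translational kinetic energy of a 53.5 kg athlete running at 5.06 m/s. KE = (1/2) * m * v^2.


KE = 0.5 * m * v^2
= 0.5 * 53.5 * 5.06^2
= 0.5 * 53.5 * 25.6036
= 684.9 J

684.9 J


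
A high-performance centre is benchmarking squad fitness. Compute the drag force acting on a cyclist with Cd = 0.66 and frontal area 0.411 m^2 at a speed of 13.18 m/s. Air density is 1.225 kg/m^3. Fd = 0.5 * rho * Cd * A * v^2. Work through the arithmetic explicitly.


Step 1: v^2 = 173.7124
Step 2: Fd = 0.5 * 1.225 * 0.66 * 0.411 * 173.7124
= 28.862 N

28.862 N


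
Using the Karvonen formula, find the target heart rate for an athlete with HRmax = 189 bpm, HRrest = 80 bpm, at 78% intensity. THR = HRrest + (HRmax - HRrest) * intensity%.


HRR = 189 - 80 = 109
THR = 80 + 109 * 0.78
= 80 + 85.02
= 165.02 bpm

165.02 bpm


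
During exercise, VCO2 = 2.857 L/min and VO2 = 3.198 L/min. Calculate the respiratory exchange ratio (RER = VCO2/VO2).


RER = VCO2 / VO2
= 2.857 / 3.198
= 0.8934

0.8934


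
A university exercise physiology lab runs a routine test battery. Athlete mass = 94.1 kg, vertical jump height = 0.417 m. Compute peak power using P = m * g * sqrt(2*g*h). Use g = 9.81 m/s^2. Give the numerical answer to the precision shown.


sqrt(2 * 9.81 * 0.417) = sqrt(8.18154) = 2.860339 m/s
P = 94.1 * 9.81 * 2.860339
= 2640.44 W

2640.44 W


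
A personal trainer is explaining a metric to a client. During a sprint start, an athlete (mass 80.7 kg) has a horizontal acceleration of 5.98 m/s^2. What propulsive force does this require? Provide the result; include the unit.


Propulsive force = mass * acceleration
= 80.7 kg * 5.98 m/s^2
= 482.59 N

482.59 N


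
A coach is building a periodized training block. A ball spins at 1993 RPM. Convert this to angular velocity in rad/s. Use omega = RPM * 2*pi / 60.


omega = 1993 * 2 * pi / 60
= 1993 * 6.28318531 / 60
= 12522.388 / 60
= 208.706 rad/s

208.706 rad/s


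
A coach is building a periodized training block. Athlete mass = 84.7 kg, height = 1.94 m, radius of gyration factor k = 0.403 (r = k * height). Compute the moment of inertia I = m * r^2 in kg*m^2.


r = k * height = 0.403 * 1.94 = 0.78182 m
r^2 = 0.78182^2 = 0.611243
I = 84.7 * 0.611243 = 51.772 kg*m^2

51.772 kg*m^2


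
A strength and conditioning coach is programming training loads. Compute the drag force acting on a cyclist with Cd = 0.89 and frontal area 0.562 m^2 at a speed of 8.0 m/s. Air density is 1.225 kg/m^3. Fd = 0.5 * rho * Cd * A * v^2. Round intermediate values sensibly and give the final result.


Step 1: v^2 = 64.0
Step 2: Fd = 0.5 * 1.225 * 0.89 * 0.562 * 64.0
= 19.607 N

19.607 N


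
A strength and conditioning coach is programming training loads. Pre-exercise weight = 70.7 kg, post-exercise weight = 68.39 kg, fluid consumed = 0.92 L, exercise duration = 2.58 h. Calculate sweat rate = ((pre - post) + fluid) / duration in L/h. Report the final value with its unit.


Weight loss = 70.7 - 68.39 = 2.31 kg (approx L)
Total sweat = 2.31 + 0.92 = 3.23 L
Sweat rate = 3.23 / 2.58 = 1.252 L/h

1.252 L/h


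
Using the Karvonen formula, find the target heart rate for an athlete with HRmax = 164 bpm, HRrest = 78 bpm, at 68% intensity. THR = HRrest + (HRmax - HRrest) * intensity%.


HRR = 164 - 78 = 86
THR = 78 + 86 * 0.68
= 78 + 58.48
= 136.48 bpm

136.48 bpm


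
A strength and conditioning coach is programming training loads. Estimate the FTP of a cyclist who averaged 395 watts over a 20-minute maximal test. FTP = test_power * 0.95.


FTP = 395 * 0.95 = 375.25 W

375.25 W


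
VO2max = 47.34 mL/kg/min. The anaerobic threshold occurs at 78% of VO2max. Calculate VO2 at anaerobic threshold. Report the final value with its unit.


AT fraction = 78 / 100 = 0.78
AT VO2 = 47.34 * 0.78
= 36.93 mL/kg/min

36.93 mL/kg/min


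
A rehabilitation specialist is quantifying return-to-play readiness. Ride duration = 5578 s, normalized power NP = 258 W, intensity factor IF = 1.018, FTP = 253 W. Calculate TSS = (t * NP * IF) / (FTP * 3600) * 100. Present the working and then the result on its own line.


Numerator = 5578 * 258 * 1.018 = 1465028.232
Denominator = 253 * 3600 = 910800
TSS = 1465028.232 / 910800 * 100
= 160.85

160.85 TSS


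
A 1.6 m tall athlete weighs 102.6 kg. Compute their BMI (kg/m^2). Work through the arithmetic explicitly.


height^2 = 2.56 m^2
BMI = 102.6 / 2.56 = 40.08 kg/m^2

40.08 kg/m^2


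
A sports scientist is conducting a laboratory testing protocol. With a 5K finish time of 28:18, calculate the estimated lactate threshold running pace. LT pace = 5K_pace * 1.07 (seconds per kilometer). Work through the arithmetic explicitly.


Race duration = 1698 s for 5 km
Average pace = 1698 / 5 = 339.6 s/km
LT pace = 339.6 * 1.07
= 363.37 s/km

363.37 s/km


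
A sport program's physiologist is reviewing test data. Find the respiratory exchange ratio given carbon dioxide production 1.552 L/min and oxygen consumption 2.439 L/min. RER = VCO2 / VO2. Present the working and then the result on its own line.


VCO2 = 1.552 L/min
VO2 = 2.439 L/min
RER = 1.552 / 2.439 = 0.6363

0.6363


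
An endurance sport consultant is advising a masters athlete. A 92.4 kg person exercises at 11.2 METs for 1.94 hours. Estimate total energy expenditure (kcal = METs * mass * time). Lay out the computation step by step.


Energy = METs * mass(kg) * time(h)
= 11.2 * 92.4 * 1.94
= 2007.67 kcal

2007.67 kcal


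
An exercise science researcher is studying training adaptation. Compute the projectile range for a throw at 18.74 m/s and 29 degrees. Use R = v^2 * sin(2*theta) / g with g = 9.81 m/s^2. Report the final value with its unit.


Two times the angle = 58 degrees
sin(58) = 0.848048
R = 351.1876 * 0.848048 / 9.81 = 30.359 m

30.359 m


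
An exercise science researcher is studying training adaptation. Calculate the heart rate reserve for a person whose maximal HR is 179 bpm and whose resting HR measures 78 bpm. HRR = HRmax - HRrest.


HRmax = 179 bpm
HRrest = 78 bpm
HRR = 179 - 78 = 101 bpm

101 bpm


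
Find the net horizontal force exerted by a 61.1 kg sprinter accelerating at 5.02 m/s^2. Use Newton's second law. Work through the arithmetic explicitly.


Newton's second law: F = m * a
F = 61.1 * 5.02 = 306.72 N

306.72 N


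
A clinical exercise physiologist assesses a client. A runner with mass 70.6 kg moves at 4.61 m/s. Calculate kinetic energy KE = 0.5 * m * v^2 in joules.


v^2 = 4.61^2 = 21.2521
KE = 0.5 * 70.6 * 21.2521
= 750.2 J

750.2 J


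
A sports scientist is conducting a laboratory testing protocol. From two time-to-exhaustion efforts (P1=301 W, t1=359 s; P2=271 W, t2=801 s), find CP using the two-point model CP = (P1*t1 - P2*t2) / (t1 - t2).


Work in trial 1 = 108059 J
Work in trial 2 = 217071 J
Delta work = -109012 J
Delta time = -442 s
CP = -109012 / -442 = 246.63 W

246.63 W


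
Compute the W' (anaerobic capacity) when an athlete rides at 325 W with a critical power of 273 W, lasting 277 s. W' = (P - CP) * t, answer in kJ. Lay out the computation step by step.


Above-CP power = 52 W
Duration = 277 s
W' = 52 * 277 = 14404 J
Convert: 14404 / 1000 = 14.404 kJ

14.404 kJ


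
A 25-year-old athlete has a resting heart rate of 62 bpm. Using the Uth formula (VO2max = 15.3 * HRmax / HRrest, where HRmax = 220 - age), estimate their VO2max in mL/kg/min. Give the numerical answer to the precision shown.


HRmax = 220 - 25 = 195 bpm
Ratio = HRmax / HRrest = 195 / 62 = 3.1452
VO2max = 15.3 * 3.1452 = 48.12 mL/kg/min

48.12 mL/kg/min


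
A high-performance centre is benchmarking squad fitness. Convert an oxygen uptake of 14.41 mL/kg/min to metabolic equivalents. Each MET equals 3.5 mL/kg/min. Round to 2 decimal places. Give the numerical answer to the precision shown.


One MET = 3.5 mL/kg/min
Number of METs = 14.41 / 3.5
= 4.12 METs

4.12 METs


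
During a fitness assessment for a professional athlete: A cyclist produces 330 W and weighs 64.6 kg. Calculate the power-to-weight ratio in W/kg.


P/W = power / mass
= 330 / 64.6
= 5.108 W/kg

5.108 W/kg


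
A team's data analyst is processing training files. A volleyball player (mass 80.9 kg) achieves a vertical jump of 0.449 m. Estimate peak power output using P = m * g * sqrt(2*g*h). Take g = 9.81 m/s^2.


2 * g * h = 2 * 9.81 * 0.449 = 8.80938
sqrt(8.80938) = 2.96806 m/s
P = 80.9 * 9.81 * 2.96806 = 2355.54 W

2355.54 W


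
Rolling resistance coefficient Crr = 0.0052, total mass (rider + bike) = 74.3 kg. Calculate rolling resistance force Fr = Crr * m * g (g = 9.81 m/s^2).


Fr = Crr * m * g
= 0.0052 * 74.3 * 9.81
= 3.79 N

3.79 N


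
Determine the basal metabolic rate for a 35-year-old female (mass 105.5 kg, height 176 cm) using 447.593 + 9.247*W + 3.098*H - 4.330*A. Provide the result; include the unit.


BMR = 447.593 + 9.247*105.5 + 3.098*176 - 4.330*35
= 1816.85 kcal/day

1816.85 kcal/day


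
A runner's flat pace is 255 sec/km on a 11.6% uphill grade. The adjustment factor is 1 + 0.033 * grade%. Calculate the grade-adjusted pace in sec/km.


Factor = 1 + 0.033 * 11.6 = 1.3828
Adjusted pace = 255 * 1.3828
= 352.61 sec/km

352.61 s/km


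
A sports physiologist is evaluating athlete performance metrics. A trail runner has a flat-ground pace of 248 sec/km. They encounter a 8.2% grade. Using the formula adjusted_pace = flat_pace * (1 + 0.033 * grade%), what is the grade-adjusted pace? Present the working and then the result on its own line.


Grade factor = 1 + 0.033 * 8.2 = 1.2706
Adjusted = 248 * 1.2706 = 315.11 sec/km

315.11 s/km


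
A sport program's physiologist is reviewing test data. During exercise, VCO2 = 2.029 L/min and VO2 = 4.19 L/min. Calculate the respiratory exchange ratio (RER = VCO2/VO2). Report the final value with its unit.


RER = VCO2 / VO2
= 2.029 / 4.19
= 0.4842

0.4842


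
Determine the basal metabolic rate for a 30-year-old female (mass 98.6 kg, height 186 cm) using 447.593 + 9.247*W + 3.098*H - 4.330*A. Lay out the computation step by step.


BMR = 447.593 + 9.247*98.6 + 3.098*186 - 4.330*30
= 1805.68 kcal/day

1805.68 kcal/day


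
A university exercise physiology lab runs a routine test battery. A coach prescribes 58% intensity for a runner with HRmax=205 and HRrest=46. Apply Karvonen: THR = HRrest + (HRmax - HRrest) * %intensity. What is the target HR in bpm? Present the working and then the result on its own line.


Heart rate reserve = 205 - 46 = 159
Intensity fraction = 58 / 100 = 0.58
THR = 46 + 159 * 0.58 = 138.22 bpm

138.22 bpm


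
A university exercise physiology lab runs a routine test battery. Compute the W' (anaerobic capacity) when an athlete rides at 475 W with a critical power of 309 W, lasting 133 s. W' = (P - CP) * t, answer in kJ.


Above-CP power = 166 W
Duration = 133 s
W' = 166 * 133 = 22078 J
Convert: 22078 / 1000 = 22.078 kJ

22.078 kJ


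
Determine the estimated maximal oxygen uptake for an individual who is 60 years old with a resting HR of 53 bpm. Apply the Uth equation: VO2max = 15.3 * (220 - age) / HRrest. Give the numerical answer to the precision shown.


HRmax = 220 - 60 = 160
VO2max = 15.3 * (160 / 53)
= 15.3 * 3.0189
= 46.19 mL/kg/min

46.19 mL/kg/min


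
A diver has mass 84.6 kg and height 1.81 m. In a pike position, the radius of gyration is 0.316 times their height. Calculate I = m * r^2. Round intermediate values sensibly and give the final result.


r = 0.316 * 1.81 = 0.57196 m
I = m * r^2 = 84.6 * 0.327138 = 27.676 kg*m^2

27.676 kg*m^2


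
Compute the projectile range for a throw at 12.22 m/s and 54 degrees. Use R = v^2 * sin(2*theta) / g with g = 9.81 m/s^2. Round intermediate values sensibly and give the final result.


Two times the angle = 108 degrees
sin(108) = 0.951057
R = 149.3284 * 0.951057 / 9.81 = 14.477 m

14.477 m


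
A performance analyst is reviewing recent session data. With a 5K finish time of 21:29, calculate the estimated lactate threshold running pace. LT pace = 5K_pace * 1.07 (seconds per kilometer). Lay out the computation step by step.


Race duration = 1289 s for 5 km
Average pace = 1289 / 5 = 257.8 s/km
LT pace = 257.8 * 1.07
= 275.85 s/km

275.85 s/km


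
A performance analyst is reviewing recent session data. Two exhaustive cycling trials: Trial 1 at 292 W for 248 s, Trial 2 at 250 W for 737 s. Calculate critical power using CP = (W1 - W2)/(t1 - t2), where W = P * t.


W1 = 292 * 248 = 72416 J
W2 = 250 * 737 = 184250 J
CP = (72416 - 184250) / (248 - 737)
= -111834 / -489
= 228.7 W

228.7 W


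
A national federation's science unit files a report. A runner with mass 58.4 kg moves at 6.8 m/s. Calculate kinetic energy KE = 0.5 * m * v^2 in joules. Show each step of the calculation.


v^2 = 6.8^2 = 46.24
KE = 0.5 * 58.4 * 46.24
= 1350.21 J

1350.21 J


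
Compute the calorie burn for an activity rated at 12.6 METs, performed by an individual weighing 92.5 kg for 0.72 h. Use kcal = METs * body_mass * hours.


Product of METs and mass = 12.6 * 92.5 = 1165.5
Total kcal = 1165.5 * 0.72 = 839.16 kcal

839.16 kcal


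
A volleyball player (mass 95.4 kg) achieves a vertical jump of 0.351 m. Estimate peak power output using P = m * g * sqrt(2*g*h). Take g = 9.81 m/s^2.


2 * g * h = 2 * 9.81 * 0.351 = 6.88662
sqrt(6.88662) = 2.624237 m/s
P = 95.4 * 9.81 * 2.624237 = 2455.96 W

2455.96 W


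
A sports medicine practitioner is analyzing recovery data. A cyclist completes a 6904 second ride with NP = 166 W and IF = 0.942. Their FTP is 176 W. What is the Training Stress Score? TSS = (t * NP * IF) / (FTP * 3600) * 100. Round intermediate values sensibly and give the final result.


t * NP * IF = 6904 * 166 * 0.942 = 1079592.288
FTP * 3600 = 633600
TSS = (1079592.288 / 633600) * 100 = 170.39

170.39 TSS


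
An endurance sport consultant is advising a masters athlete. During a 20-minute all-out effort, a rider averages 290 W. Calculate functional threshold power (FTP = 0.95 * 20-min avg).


FTP = 0.95 * 290
= 275.5 W

275.5 W


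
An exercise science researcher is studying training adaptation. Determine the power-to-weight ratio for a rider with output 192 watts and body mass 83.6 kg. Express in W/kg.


P/W = 192 / 83.6 = 2.297 W/kg

2.297 W/kg


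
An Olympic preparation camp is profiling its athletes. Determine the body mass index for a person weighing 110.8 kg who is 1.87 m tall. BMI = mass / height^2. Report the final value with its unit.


BMI = mass / height^2
= 110.8 / 1.87^2
= 110.8 / 3.4969
= 31.69 kg/m^2

31.69 kg/m^2


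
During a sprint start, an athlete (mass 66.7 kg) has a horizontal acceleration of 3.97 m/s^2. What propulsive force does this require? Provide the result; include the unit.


Propulsive force = mass * acceleration
= 66.7 kg * 3.97 m/s^2
= 264.8 N

264.8 N


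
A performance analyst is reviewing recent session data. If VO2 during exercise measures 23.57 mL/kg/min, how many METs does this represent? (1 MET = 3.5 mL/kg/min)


METs = VO2 / 3.5 = 23.57 / 3.5 = 6.73

6.73 METs


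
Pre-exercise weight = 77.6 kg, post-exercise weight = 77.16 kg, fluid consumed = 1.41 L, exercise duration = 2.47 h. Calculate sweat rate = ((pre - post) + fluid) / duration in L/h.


Weight loss = 77.6 - 77.16 = 0.44 kg (approx L)
Total sweat = 0.44 + 1.41 = 1.85 L
Sweat rate = 1.85 / 2.47 = 0.749 L/h

0.749 L/h


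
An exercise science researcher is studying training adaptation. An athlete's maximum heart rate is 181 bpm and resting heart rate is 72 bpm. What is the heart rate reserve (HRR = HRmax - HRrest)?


HRR = HRmax - HRrest
= 181 - 72
= 109 bpm

109 bpm


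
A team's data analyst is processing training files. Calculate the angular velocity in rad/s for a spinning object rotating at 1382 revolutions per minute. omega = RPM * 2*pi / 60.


omega = RPM * 2*pi / 60
= 1382 * 6.28318531 / 60
= 144.723 rad/s

144.723 rad/s


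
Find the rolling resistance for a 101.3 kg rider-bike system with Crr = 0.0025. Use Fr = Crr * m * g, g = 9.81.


m * g = 101.3 * 9.81 = 993.753 N
Fr = 0.0025 * 993.753 = 2.484 N

2.484 N


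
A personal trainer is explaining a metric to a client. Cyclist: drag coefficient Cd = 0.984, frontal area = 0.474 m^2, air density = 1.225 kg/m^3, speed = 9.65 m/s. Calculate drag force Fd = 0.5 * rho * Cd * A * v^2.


v^2 = 9.65^2 = 93.1225
Fd = 0.5 * 1.225 * 0.984 * 0.474 * 93.1225
= 26.603 N

26.603 N


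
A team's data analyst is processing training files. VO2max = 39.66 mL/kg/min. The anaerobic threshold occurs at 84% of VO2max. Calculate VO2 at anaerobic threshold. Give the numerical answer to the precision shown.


AT fraction = 84 / 100 = 0.84
AT VO2 = 39.66 * 0.84
= 33.31 mL/kg/min

33.31 mL/kg/min


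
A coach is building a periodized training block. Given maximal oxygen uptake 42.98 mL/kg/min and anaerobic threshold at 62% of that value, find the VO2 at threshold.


Percentage as decimal = 0.62
VO2 at AT = 42.98 * 0.62 = 26.65 mL/kg/min

26.65 mL/kg/min


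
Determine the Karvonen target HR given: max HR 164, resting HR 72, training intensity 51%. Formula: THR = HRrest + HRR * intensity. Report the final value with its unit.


HRR = HRmax - HRrest = 164 - 72 = 92
THR = 72 + 92 * 0.51
= 118.92 bpm

118.92 bpm


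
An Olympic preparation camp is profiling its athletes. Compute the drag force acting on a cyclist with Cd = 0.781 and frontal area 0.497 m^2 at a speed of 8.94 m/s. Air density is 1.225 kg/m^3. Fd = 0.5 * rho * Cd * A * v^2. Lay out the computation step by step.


Step 1: v^2 = 79.9236
Step 2: Fd = 0.5 * 1.225 * 0.781 * 0.497 * 79.9236
= 19.002 N

19.002 N


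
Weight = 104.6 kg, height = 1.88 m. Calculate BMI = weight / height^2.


height^2 = 1.88^2 = 3.5344
BMI = 104.6 / 3.5344 = 29.59 kg/m^2

29.59 kg/m^2


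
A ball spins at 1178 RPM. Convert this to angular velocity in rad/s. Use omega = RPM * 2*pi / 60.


omega = 1178 * 2 * pi / 60
= 1178 * 6.28318531 / 60
= 7401.592 / 60
= 123.36 rad/s

123.36 rad/s


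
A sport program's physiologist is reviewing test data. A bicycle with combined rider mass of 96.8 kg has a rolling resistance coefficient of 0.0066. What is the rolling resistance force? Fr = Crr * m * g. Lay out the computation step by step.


Fr = 0.0066 * 96.8 * 9.81
= 0.63888 * 9.81
= 6.267 N

6.267 N


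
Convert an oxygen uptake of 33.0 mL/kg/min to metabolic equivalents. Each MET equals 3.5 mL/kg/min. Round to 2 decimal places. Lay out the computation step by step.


One MET = 3.5 mL/kg/min
Number of METs = 33.0 / 3.5
= 9.43 METs

9.43 METs


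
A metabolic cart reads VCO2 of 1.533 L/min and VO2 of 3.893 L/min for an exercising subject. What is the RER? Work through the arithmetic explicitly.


RER = VCO2 / VO2 = 1.533 / 3.893 = 0.3938

0.3938


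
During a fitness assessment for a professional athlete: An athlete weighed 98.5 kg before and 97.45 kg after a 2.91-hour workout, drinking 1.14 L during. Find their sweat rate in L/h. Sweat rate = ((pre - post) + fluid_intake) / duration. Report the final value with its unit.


Body mass change = 1.05 kg
Total sweat loss = 1.05 + 1.14 = 2.19 L
Rate = 2.19 / 2.91 = 0.753 L/h

0.753 L/h


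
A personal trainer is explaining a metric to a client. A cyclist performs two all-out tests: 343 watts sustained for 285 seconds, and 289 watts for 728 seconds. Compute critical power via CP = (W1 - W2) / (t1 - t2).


W1 = P1 * t1 = 343 * 285 = 97755 J
W2 = P2 * t2 = 289 * 728 = 210392 J
CP = (97755 - 210392) / (285 - 728)
= 254.26 W

254.26 W


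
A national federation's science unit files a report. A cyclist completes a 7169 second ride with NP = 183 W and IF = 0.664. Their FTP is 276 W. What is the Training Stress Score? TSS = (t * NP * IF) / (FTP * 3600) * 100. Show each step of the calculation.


t * NP * IF = 7169 * 183 * 0.664 = 871119.528
FTP * 3600 = 993600
TSS = (871119.528 / 993600) * 100 = 87.67

87.67 TSS


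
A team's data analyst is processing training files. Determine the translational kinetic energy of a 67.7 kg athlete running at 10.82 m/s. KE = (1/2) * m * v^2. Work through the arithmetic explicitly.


KE = 0.5 * m * v^2
= 0.5 * 67.7 * 10.82^2
= 0.5 * 67.7 * 117.0724
= 3962.9 J

3962.9 J


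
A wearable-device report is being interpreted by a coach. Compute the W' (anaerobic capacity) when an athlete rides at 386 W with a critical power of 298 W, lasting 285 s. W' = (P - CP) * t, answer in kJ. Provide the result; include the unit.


Above-CP power = 88 W
Duration = 285 s
W' = 88 * 285 = 25080 J
Convert: 25080 / 1000 = 25.08 kJ

25.08 kJ


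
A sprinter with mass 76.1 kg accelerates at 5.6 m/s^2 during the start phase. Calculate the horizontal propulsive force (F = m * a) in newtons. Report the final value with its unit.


F = m * a
= 76.1 * 5.6
= 426.16 N

426.16 N


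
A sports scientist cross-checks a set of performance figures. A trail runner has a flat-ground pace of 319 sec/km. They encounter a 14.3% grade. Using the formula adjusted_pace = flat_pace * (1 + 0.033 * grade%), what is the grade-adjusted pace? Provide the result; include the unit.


Grade factor = 1 + 0.033 * 14.3 = 1.4719
Adjusted = 319 * 1.4719 = 469.54 sec/km

469.54 s/km


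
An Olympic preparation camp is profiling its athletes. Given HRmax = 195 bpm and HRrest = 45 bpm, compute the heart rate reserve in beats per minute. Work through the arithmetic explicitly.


Heart rate reserve = maximum HR minus resting HR
HRR = 195 - 45 = 150 bpm

150 bpm
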